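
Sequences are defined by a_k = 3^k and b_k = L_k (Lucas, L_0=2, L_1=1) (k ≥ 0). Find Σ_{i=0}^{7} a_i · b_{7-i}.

6527

This is [x^7] in the product of the two ordinary generating functions.
Σ = 1·29 + 3·18 + 9·11 + 27·7 + 81·4 + 243·3 + 729·1 + 2187·2 = 6527.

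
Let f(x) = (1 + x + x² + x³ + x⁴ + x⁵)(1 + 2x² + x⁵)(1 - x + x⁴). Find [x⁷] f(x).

3

(1 + x + x² + x³ + x⁴ + x⁵) has coefficients 1,1,1,1,1,1 for degrees 0…5.
(1 + 2x² + x⁵) has coefficients 1,0,2,0,0,1,0,0 for degrees 0…7.
Finally multiplying by (1 - x + x⁴), the product of all factors after the first has coefficients 1,-1,2,-2,1,1,1,0 for degrees 0…7.
[x⁷] = 1·0 + 1·1 + 1·1 + 1·1 + 1·(-2) + 1·2 = 3.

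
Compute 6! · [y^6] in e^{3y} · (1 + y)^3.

15633

The EGF product rule gives c_6 = Σ_{k_1+k_2=6} C(6; k_1,k_2) · ∏ g_i(k_i), where e^{3y} gives (3)^k; (1+y)^3 gives the falling factorial (3)_k.
g_1(k) for k = 0…6: 1, 3, 9, 27, 81, 243, 729.
g_2(k) for k = 0…6: 1, 3, 6, 6, 0, 0, 0.
c_6 = Σ_k C(6,k)·g_1(k)·g_2(6−k) = 20·27·6 + 15·81·6 + 6·243·3 + 1·729·1 = 3240 + 7290 + 4374 + 729 = 15633.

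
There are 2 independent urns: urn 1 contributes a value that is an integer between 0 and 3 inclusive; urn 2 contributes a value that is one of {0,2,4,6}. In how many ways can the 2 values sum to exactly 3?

The generating function for the choices is (1 + z + z^2 + z^3)·(1 + z^2 + z^4 + z^6); the count is [z^3].
(1 + z + z^2 + z^3) has coefficients 1,1,1,1 for degrees 0…3.
(1 + z^2 + z^4 + z^6) has coefficients 1,0,1,0 for degrees 0…3.
[z^3] = 1·0 + 1·1 + 1·0 + 1·1 = 2.

2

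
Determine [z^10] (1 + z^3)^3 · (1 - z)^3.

-3

(1 + z^3)^3 has coefficients 1,0,0,3,0,0,3,0,0,1 for degrees 0…9.
(1 - z)^3 has coefficients 1,-3,3,-1,0,0,0,0,0,0,0 for degrees 0…10.
[z^10] = 1·0 + 3·0 + 3·0 + 1·(-3) = -3.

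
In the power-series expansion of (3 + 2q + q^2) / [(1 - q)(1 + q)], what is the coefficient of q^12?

4

The denominator gives the recurrence a_n = a_(n−2) for n ≥ 3; the numerator fixes a_0 = 3, a_1 = 2, a_2 = 4.
Iterating: 3, 2, 4, 2, 4, 2, 4, 2, 4, 2, 4, 2, 4, so a_12 = 4.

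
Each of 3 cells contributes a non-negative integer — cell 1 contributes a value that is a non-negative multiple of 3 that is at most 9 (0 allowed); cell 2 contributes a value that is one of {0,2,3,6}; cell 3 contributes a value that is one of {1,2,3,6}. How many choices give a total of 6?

The generating function for the choices is (1 + y³ + y⁶ + y⁹)·(1 + y² + y³ + y⁶)·(y + y² + y³ + y⁶); the count is [y⁶].
(1 + y³ + y⁶ + y⁹) has coefficients 1,0,0,1,0,0,1 for degrees 0…6.
(1 + y² + y³ + y⁶) has coefficients 1,0,1,1,0,0,1 for degrees 0…6.
Finally multiplying by (y + y² + y³ + y⁶), the product of all factors after the first has coefficients 0,1,1,2,2,2,2 for degrees 0…6.
[y⁶] = 1·2 + 1·2 + 1·0 = 4.

4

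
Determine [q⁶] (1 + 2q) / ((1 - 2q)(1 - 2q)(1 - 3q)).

The denominator gives the recurrence a_n = 7a_(n−1) − 16a_(n−2) + 12a_(n−3) for n ≥ 3; the numerator fixes a_0 = 1, a_1 = 9, a_2 = 47.
Iterating: 1, 9, 47, 197, 735, 2557, 8503, so a_6 = 8503.

8503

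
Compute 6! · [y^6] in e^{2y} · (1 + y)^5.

The EGF product rule gives c_6 = Σ_{k_1+k_2=6} C(6; k_1,k_2) · ∏ g_i(k_i), where e^{2y} gives (2)^k; (1+y)^5 gives the falling factorial (5)_k.
g_1(k) for k = 0…6: 1, 2, 4, 8, 16, 32, 64.
g_2(k) for k = 0…6: 1, 5, 20, 60, 120, 120, 0.
c_6 = Σ_k C(6,k)·g_1(k)·g_2(6−k) = 6·2·120 + 15·4·120 + 20·8·60 + 15·16·20 + 6·32·5 + 1·64·1 = 1440 + 7200 + 9600 + 4800 + 960 + 64 = 24064.

24064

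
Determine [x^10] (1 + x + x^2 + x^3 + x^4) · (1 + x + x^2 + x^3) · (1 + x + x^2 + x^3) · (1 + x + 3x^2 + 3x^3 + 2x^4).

78

(1 + x + x^2 + x^3 + x^4) has coefficients 1,1,1,1,1 for degrees 0…4.
(1 + x + x^2 + x^3) has coefficients 1,1,1,1,0,0,0,0,0,0,0 for degrees 0…10.
Multiplying by (1 + x + x^2 + x^3) gives running coefficients 1,2,3,4,3,2,1,0,0,0,0 for degrees 0…10.
Finally multiplying by (1 + x + 3x^2 + 3x^3 + 2x^4), the product of all factors after the first has coefficients 1,3,8,16,24,30,30,24,15,7,2 for degrees 0…10.
[x^10] = 1·2 + 1·7 + 1·15 + 1·24 + 1·30 = 78.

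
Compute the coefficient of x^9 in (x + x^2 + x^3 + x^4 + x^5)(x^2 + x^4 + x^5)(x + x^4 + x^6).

(x + x^2 + x^3 + x^4 + x^5) has coefficients 0,1,1,1,1,1 for degrees 0…5.
(x^2 + x^4 + x^5) has coefficients 0,0,1,0,1,1,0,0,0,0 for degrees 0…9.
Finally multiplying by (x + x^4 + x^6), the product of all factors after the first has coefficients 0,0,0,1,0,1,2,0,2,1 for degrees 0…9.
[x^9] = 1·2 + 1·0 + 1·2 + 1·1 + 1·0 = 5.

5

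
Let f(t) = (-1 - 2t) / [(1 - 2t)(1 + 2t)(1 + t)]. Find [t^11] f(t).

Partial fractions give a closed form: a_n = (-2/3)·2^n + (-1/3)·(-1)^n.
At n = 11: a_11 = -1365.

-1365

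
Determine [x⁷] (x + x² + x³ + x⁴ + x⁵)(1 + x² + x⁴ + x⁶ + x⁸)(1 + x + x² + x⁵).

9

(x + x² + x³ + x⁴ + x⁵) has coefficients 0,1,1,1,1,1 for degrees 0…5.
(1 + x² + x⁴ + x⁶ + x⁸) has coefficients 1,0,1,0,1,0,1,0 for degrees 0…7.
Finally multiplying by (1 + x + x² + x⁵), the product of all factors after the first has coefficients 1,1,2,1,2,2,2,2 for degrees 0…7.
[x⁷] = 1·2 + 1·2 + 1·2 + 1·1 + 1·2 = 9.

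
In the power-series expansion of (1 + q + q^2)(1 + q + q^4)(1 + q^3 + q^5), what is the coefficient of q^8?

(1 + q + q^2) has coefficients 1,1,1 for degrees 0…2.
(1 + q + q^4) has coefficients 1,1,0,0,1,0,0,0,0 for degrees 0…8.
Finally multiplying by (1 + q^3 + q^5), the product of all factors after the first has coefficients 1,1,0,1,2,1,1,1,0 for degrees 0…8.
[q^8] = 1·0 + 1·1 + 1·1 = 2.

2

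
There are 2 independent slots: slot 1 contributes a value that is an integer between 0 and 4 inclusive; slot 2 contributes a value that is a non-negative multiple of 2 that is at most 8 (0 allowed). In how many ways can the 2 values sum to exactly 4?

3

The generating function for the choices is (1 + y + y^2 + y^3 + y^4)·(1 + y^2 + y^4 + y^6 + y^8); the count is [y^4].
(1 + y + y^2 + y^3 + y^4) has coefficients 1,1,1,1,1 for degrees 0…4.
(1 + y^2 + y^4 + y^6 + y^8) has coefficients 1,0,1,0,1 for degrees 0…4.
[y^4] = 1·1 + 1·0 + 1·1 + 1·0 + 1·1 = 3.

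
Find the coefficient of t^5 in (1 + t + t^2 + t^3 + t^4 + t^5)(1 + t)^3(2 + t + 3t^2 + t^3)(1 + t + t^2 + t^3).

(1 + t + t^2 + t^3 + t^4 + t^5) has coefficients 1,1,1,1,1,1 for degrees 0…5.
(1 + t)^3 has coefficients 1,3,3,1,0,0 for degrees 0…5.
Multiplying by (2 + t + 3t^2 + t^3) gives running coefficients 2,7,12,15,13,6 for degrees 0…5.
Finally multiplying by (1 + t + t^2 + t^3), the product of all factors after the first has coefficients 2,9,21,36,47,46 for degrees 0…5.
[t^5] = 1·46 + 1·47 + 1·36 + 1·21 + 1·9 + 1·2 = 161.

161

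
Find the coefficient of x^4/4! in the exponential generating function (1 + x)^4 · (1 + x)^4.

1680

The EGF product rule gives c_4 = Σ_{k_1+k_2=4} C(4; k_1,k_2) · ∏ g_i(k_i), where (1+x)^4 gives the falling factorial (4)_k; (1+x)^4 gives the falling factorial (4)_k.
g_1(k) for k = 0…4: 1, 4, 12, 24, 24.
g_2(k) for k = 0…4: 1, 4, 12, 24, 24.
c_4 = Σ_k C(4,k)·g_1(k)·g_2(4−k) = 1·1·24 + 4·4·24 + 6·12·12 + 4·24·4 + 1·24·1 = 24 + 384 + 864 + 384 + 24 = 1680.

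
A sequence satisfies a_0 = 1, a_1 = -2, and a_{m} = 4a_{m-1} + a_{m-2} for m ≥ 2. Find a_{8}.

The ordinary generating function has denominator 1 - 4q - q^2.
Iterating the recurrence: a_0,…,a_{8} = 1, -2, -7, -30, -127, -538, -2279, -9654, -40895.

-40895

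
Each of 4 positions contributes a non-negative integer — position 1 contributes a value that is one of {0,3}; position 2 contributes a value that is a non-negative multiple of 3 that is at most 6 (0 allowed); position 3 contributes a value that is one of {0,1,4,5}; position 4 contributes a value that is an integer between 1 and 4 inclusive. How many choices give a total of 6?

6

The generating function for the choices is (1 + z^3)·(1 + z^3 + z^6)·(1 + z + z^4 + z^5)·(z + z^2 + z^3 + z^4); the count is [z^6].
(1 + z^3) has coefficients 1,0,0,1 for degrees 0…3.
(1 + z^3 + z^6) has coefficients 1,0,0,1,0,0,1 for degrees 0…6.
Multiplying by (1 + z + z^4 + z^5) gives running coefficients 1,1,0,1,2,1,1 for degrees 0…6.
Finally multiplying by (z + z^2 + z^3 + z^4), the product of all factors after the first has coefficients 0,1,2,2,3,4,4 for degrees 0…6.
[z^6] = 1·4 + 1·2 = 6.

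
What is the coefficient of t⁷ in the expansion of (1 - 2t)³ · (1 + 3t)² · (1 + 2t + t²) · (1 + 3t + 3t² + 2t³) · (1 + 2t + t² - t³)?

668

(1 - 2t)³ has coefficients 1,-6,12,-8 for degrees 0…3.
(1 + 3t)² has coefficients 1,6,9,0,0,0,0,0 for degrees 0…7.
Multiplying by (1 + 2t + t²) gives running coefficients 1,8,22,24,9,0,0,0 for degrees 0…7.
Multiplying by (1 + 3t + 3t² + 2t³) gives running coefficients 1,11,49,116,163,143,75,18 for degrees 0…7.
Finally multiplying by (1 + 2t + t² - t³), the product of all factors after the first has coefficients 1,13,72,224,433,536,408,148 for degrees 0…7.
[t⁷] = 1·148 − 6·408 + 12·536 − 8·433 = 668.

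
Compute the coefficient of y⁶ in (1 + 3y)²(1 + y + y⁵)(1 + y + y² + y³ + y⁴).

(1 + 3y)² has coefficients 1,6,9 for degrees 0…2.
(1 + y + y⁵) has coefficients 1,1,0,0,0,1,0 for degrees 0…6.
Finally multiplying by (1 + y + y² + y³ + y⁴), the product of all factors after the first has coefficients 1,2,2,2,2,2,1 for degrees 0…6.
[y⁶] = 1·1 + 6·2 + 9·2 = 31.

31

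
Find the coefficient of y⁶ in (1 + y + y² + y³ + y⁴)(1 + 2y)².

(1 + y + y² + y³ + y⁴) has coefficients 1,1,1,1,1 for degrees 0…4.
(1 + 2y)² has coefficients 1,4,4,0,0,0,0 for degrees 0…6.
[y⁶] = 1·0 + 1·0 + 1·0 + 1·0 + 1·4 = 4.

4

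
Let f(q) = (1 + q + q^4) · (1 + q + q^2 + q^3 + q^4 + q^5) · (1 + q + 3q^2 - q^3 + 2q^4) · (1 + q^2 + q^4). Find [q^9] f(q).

(1 + q + q^4) has coefficients 1,1,0,0,1 for degrees 0…4.
(1 + q + q^2 + q^3 + q^4 + q^5) has coefficients 1,1,1,1,1,1,0,0,0,0 for degrees 0…9.
Multiplying by (1 + q + 3q^2 - q^3 + 2q^4) gives running coefficients 1,2,5,4,6,6,5,4,1,2 for degrees 0…9.
Finally multiplying by (1 + q^2 + q^4), the product of all factors after the first has coefficients 1,2,6,6,12,12,16,14,12,12 for degrees 0…9.
[q^9] = 1·12 + 1·12 + 1·12 = 36.

36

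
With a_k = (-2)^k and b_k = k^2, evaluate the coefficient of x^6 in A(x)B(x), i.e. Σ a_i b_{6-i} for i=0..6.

10

This is [x^6] in the product of the two ordinary generating functions.
Σ = 1·36 − 2·25 + 4·16 − 8·9 + 16·4 − 32·1 + 64·0 = 10.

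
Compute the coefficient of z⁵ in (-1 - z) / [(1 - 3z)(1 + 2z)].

-188

The denominator gives the recurrence a_n = a_(n−1) + 6a_(n−2) for n ≥ 3; the numerator fixes a_0 = -1, a_1 = -2, a_2 = -8.
Iterating: -1, -2, -8, -20, -68, -188, so a_5 = -188.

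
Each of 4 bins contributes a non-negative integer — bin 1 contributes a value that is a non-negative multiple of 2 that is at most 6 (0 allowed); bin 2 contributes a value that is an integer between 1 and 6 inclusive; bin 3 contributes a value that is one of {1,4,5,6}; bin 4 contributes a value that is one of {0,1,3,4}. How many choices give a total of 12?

The generating function for the choices is (1 + y^2 + y^4 + y^6)·(y + y^2 + y^3 + y^4 + y^5 + y^6)·(y + y^4 + y^5 + y^6)·(1 + y + y^3 + y^4); the count is [y^12].
(1 + y^2 + y^4 + y^6) has coefficients 1,0,1,0,1,0,1 for degrees 0…6.
(y + y^2 + y^3 + y^4 + y^5 + y^6) has coefficients 0,1,1,1,1,1,1,0,0,0,0,0,0 for degrees 0…12.
Multiplying by (y + y^4 + y^5 + y^6) gives running coefficients 0,0,1,1,1,2,3,4,3,3,3,2,1 for degrees 0…12.
Finally multiplying by (1 + y + y^3 + y^4), the product of all factors after the first has coefficients 0,0,1,2,2,4,7,9,10,11,13,12,9 for degrees 0…12.
[y^12] = 1·9 + 1·13 + 1·10 + 1·7 = 39.

39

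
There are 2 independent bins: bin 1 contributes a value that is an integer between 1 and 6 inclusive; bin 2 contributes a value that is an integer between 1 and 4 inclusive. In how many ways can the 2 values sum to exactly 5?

The generating function for the choices is (q + q² + q³ + q⁴ + q⁵ + q⁶)·(q + q² + q³ + q⁴); the count is [q⁵].
(q + q² + q³ + q⁴ + q⁵ + q⁶) has coefficients 0,1,1,1,1,1 for degrees 0…5.
(q + q² + q³ + q⁴) has coefficients 0,1,1,1,1,0 for degrees 0…5.
[q⁵] = 1·1 + 1·1 + 1·1 + 1·1 + 1·0 = 4.

4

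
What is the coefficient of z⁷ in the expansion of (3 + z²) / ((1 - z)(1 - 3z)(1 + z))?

7653

Partial fractions give a closed form: a_n = (-1)·1^n + (7/2)·3^n + (1/2)·(-1)^n.
At n = 7: a_7 = 7653.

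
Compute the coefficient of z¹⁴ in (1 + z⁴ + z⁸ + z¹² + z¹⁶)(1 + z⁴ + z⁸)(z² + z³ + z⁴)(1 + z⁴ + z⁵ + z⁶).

(1 + z⁴ + z⁸ + z¹² + z¹⁶) has coefficients 1,0,0,0,1,0,0,0,1,0,0,0,1,0,0 for degrees 0…14.
(1 + z⁴ + z⁸) has coefficients 1,0,0,0,1,0,0,0,1,0,0,0,0,0,0 for degrees 0…14.
Multiplying by (z² + z³ + z⁴) gives running coefficients 0,0,1,1,1,0,1,1,1,0,1,1,1,0,0 for degrees 0…14.
Finally multiplying by (1 + z⁴ + z⁵ + z⁶), the product of all factors after the first has coefficients 0,0,1,1,1,0,2,3,4,2,3,3,4,2,2 for degrees 0…14.
[z¹⁴] = 1·2 + 1·3 + 1·2 + 1·1 = 8.

8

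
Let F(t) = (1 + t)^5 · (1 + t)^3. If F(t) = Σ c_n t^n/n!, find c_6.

The EGF product rule gives c_6 = Σ_{k_1+k_2=6} C(6; k_1,k_2) · ∏ g_i(k_i), where (1+t)^5 gives the falling factorial (5)_k; (1+t)^3 gives the falling factorial (3)_k.
g_1(k) for k = 0…6: 1, 5, 20, 60, 120, 120, 0.
g_2(k) for k = 0…6: 1, 3, 6, 6, 0, 0, 0.
c_6 = Σ_k C(6,k)·g_1(k)·g_2(6−k) = 20·60·6 + 15·120·6 + 6·120·3 = 7200 + 10800 + 2160 = 20160.

20160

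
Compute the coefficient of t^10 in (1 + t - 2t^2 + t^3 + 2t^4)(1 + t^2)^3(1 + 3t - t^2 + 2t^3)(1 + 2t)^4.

(1 + t - 2t^2 + t^3 + 2t^4) has coefficients 1,1,-2,1,2 for degrees 0…4.
(1 + t^2)^3 has coefficients 1,0,3,0,3,0,1,0,0,0,0 for degrees 0…10.
Multiplying by (1 + 3t - t^2 + 2t^3) gives running coefficients 1,3,2,11,0,15,-2,9,-1,2,0 for degrees 0…10.
Finally multiplying by (1 + 2t)^4, the product of all factors after the first has coefficients 1,11,50,131,248,391,502,529,503,386,248 for degrees 0…10.
[t^10] = 1·248 + 1·386 − 2·503 + 1·529 + 2·502 = 1161.

1161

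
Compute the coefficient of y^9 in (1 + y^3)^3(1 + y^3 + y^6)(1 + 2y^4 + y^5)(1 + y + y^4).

12

(1 + y^3)^3 has coefficients 1,0,0,3,0,0,3,0,0,1 for degrees 0…9.
(1 + y^3 + y^6) has coefficients 1,0,0,1,0,0,1,0,0,0 for degrees 0…9.
Multiplying by (1 + 2y^4 + y^5) gives running coefficients 1,0,0,1,2,1,1,2,1,0 for degrees 0…9.
Finally multiplying by (1 + y + y^4), the product of all factors after the first has coefficients 1,1,0,1,4,3,2,4,5,2 for degrees 0…9.
[y^9] = 1·2 + 3·2 + 3·1 + 1·1 = 12.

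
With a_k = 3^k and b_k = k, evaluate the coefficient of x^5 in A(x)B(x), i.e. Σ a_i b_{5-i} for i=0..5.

Write out a_i and b_{5-i} for i = 0,…,5 and sum the products.
Σ = 1·5 + 3·4 + 9·3 + 27·2 + 81·1 + 243·0 = 179.

179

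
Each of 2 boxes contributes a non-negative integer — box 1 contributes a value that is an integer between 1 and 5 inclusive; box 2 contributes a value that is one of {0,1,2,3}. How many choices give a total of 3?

3

The generating function for the choices is (q + q^2 + q^3 + q^4 + q^5)·(1 + q + q^2 + q^3); the count is [q^3].
(q + q^2 + q^3 + q^4 + q^5) has coefficients 0,1,1,1 for degrees 0…3.
(1 + q + q^2 + q^3) has coefficients 1,1,1,1 for degrees 0…3.
[q^3] = 1·1 + 1·1 + 1·1 = 3.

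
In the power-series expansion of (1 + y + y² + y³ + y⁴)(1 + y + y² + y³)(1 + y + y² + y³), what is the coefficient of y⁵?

(1 + y + y² + y³ + y⁴) has coefficients 1,1,1,1,1 for degrees 0…4.
(1 + y + y² + y³) has coefficients 1,1,1,1,0,0 for degrees 0…5.
Finally multiplying by (1 + y + y² + y³), the product of all factors after the first has coefficients 1,2,3,4,3,2 for degrees 0…5.
[y⁵] = 1·2 + 1·3 + 1·4 + 1·3 + 1·2 = 14.

14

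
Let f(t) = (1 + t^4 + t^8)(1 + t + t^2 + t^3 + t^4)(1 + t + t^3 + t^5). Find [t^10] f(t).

4

(1 + t^4 + t^8) has coefficients 1,0,0,0,1,0,0,0,1 for degrees 0…8.
(1 + t + t^2 + t^3 + t^4) has coefficients 1,1,1,1,1,0,0,0,0,0,0 for degrees 0…10.
Finally multiplying by (1 + t + t^3 + t^5), the product of all factors after the first has coefficients 1,2,2,3,3,3,2,2,1,1,0 for degrees 0…10.
[t^10] = 1·0 + 1·2 + 1·2 = 4.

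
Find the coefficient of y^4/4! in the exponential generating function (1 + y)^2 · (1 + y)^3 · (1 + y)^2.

The EGF product rule gives c_4 = Σ_{k_1+k_2+k_3=4} C(4; k_1,k_2,k_3) · ∏ g_i(k_i), where (1+y)^2 gives the falling factorial (2)_k; (1+y)^3 gives the falling factorial (3)_k; (1+y)^2 gives the falling factorial (2)_k.
g_1(k) for k = 0…4: 1, 2, 2, 0, 0.
g_2(k) for k = 0…4: 1, 3, 6, 6, 0.
g_3(k) for k = 0…4: 1, 2, 2, 0, 0.
First combine the last two factors: h(k) = Σ_j C(k,j)·g_2(j)·g_3(k−j) for k = 0…4: 1, 5, 20, 60, 120.
c_4 = Σ_k C(4,k)·g_1(k)·h(4−k) = 1·1·120 + 4·2·60 + 6·2·20 = 120 + 480 + 240 = 840.

840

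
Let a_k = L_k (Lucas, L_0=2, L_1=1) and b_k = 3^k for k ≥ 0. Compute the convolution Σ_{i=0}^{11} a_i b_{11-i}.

531208

Write out a_i and b_{11-i} for i = 0,…,11 and sum the products.
Σ = 2·177147 + 1·59049 + 3·19683 + 4·6561 + 7·2187 + 11·729 + 18·243 + 29·81 + 47·27 + 76·9 + 123·3 + 199·1 = 531208.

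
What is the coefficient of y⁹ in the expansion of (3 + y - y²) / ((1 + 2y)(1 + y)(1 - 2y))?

Partial fractions give a closed form: a_n = (9/4)·(-2)^n + (-1/3)·(-1)^n + (13/12)·2^n.
At n = 9: a_9 = -597.

-597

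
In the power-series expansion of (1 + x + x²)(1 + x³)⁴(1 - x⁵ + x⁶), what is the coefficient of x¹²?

1

(1 + x + x²) has coefficients 1,1,1 for degrees 0…2.
(1 + x³)⁴ has coefficients 1,0,0,4,0,0,6,0,0,4,0,0,1 for degrees 0…12.
Finally multiplying by (1 - x⁵ + x⁶), the product of all factors after the first has coefficients 1,0,0,4,0,-1,7,0,-4,8,0,-6,7 for degrees 0…12.
[x¹²] = 1·7 + 1·(-6) + 1·0 = 1.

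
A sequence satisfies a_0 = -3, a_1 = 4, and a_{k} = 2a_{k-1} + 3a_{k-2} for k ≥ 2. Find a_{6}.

179

The ordinary generating function has denominator 1 - 2t - 3t^2.
Iterating the recurrence: a_0,…,a_{6} = -3, 4, -1, 10, 17, 64, 179.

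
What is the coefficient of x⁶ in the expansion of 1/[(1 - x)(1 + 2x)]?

43

The denominator gives the recurrence a_n = −a_(n−1) + 2a_(n−2) for n ≥ 2; the numerator fixes a_0 = 1, a_1 = -1.
Iterating: 1, -1, 3, -5, 11, -21, 43, so a_6 = 43.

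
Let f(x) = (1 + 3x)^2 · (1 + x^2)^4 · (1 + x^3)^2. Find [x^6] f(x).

107

(1 + 3x)^2 has coefficients 1,6,9 for degrees 0…2.
(1 + x^2)^4 has coefficients 1,0,4,0,6,0,4 for degrees 0…6.
Finally multiplying by (1 + x^3)^2, the product of all factors after the first has coefficients 1,0,4,2,6,8,5 for degrees 0…6.
[x^6] = 1·5 + 6·8 + 9·6 = 107.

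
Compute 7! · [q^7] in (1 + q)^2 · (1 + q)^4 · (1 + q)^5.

The EGF product rule gives c_7 = Σ_{k_1+k_2+k_3=7} C(7; k_1,k_2,k_3) · ∏ g_i(k_i), where (1+q)^2 gives the falling factorial (2)_k; (1+q)^4 gives the falling factorial (4)_k; (1+q)^5 gives the falling factorial (5)_k.
g_1(k) for k = 0…7: 1, 2, 2, 0, 0, 0, 0, 0.
g_2(k) for k = 0…7: 1, 4, 12, 24, 24, 0, 0, 0.
g_3(k) for k = 0…7: 1, 5, 20, 60, 120, 120, 0, 0.
First combine the last two factors: h(k) = Σ_j C(k,j)·g_2(j)·g_3(k−j) for k = 0…7: 1, 9, 72, 504, 3024, 15120, 60480, 181440.
c_7 = Σ_k C(7,k)·g_1(k)·h(7−k) = 1·1·181440 + 7·2·60480 + 21·2·15120 = 181440 + 846720 + 635040 = 1663200.

1663200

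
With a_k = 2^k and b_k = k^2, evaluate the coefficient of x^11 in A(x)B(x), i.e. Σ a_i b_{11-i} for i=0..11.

This is [x^11] in the product of the two ordinary generating functions.
Σ = 1·121 + 2·100 + 4·81 + 8·64 + 16·49 + 32·36 + 64·25 + 128·16 + 256·9 + 512·4 + 1024·1 + 2048·0 = 12117.

12117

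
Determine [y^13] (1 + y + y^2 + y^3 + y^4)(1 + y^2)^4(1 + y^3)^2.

(1 + y + y^2 + y^3 + y^4) has coefficients 1,1,1,1,1 for degrees 0…4.
(1 + y^2)^4 has coefficients 1,0,4,0,6,0,4,0,1,0,0,0,0,0 for degrees 0…13.
Finally multiplying by (1 + y^3)^2, the product of all factors after the first has coefficients 1,0,4,2,6,8,5,12,5,8,6,2,4,0 for degrees 0…13.
[y^13] = 1·0 + 1·4 + 1·2 + 1·6 + 1·8 = 20.

20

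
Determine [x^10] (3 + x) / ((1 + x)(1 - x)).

The denominator gives the recurrence a_n = a_(n−2) for n ≥ 2; the numerator fixes a_0 = 3, a_1 = 1.
Iterating: 3, 1, 3, 1, 3, 1, 3, 1, 3, 1, 3, so a_10 = 3.

3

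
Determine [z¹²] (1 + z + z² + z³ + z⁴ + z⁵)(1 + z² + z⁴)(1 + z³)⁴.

25

(1 + z + z² + z³ + z⁴ + z⁵) has coefficients 1,1,1,1,1,1 for degrees 0…5.
(1 + z² + z⁴) has coefficients 1,0,1,0,1,0,0,0,0,0,0,0,0 for degrees 0…12.
Finally multiplying by (1 + z³)⁴, the product of all factors after the first has coefficients 1,0,1,4,1,4,6,4,6,4,6,4,1 for degrees 0…12.
[z¹²] = 1·1 + 1·4 + 1·6 + 1·4 + 1·6 + 1·4 = 25.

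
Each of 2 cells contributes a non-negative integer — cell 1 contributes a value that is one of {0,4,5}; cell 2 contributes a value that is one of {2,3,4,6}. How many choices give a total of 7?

The generating function for the choices is (1 + x^4 + x^5)·(x^2 + x^3 + x^4 + x^6); the count is [x^7].
(1 + x^4 + x^5) has coefficients 1,0,0,0,1,1 for degrees 0…5.
(x^2 + x^3 + x^4 + x^6) has coefficients 0,0,1,1,1,0,1,0 for degrees 0…7.
[x^7] = 1·0 + 1·1 + 1·1 = 2.

2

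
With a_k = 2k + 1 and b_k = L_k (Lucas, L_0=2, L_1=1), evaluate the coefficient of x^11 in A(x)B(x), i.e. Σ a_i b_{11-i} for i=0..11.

The convolution is the x^11 coefficient of A(x)B(x).
Σ = 1·199 + 3·123 + 5·76 + 7·47 + 9·29 + 11·18 + 13·11 + 15·7 + 17·4 + 19·3 + 21·1 + 23·2 = 2176.

2176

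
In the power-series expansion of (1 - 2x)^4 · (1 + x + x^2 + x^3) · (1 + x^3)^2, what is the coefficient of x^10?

(1 - 2x)^4 has coefficients 1,-8,24,-32,16 for degrees 0…4.
(1 + x + x^2 + x^3) has coefficients 1,1,1,1,0,0,0,0,0,0,0 for degrees 0…10.
Finally multiplying by (1 + x^3)^2, the product of all factors after the first has coefficients 1,1,1,3,2,2,3,1,1,1,0 for degrees 0…10.
[x^10] = 1·0 − 8·1 + 24·1 − 32·1 + 16·3 = 32.

32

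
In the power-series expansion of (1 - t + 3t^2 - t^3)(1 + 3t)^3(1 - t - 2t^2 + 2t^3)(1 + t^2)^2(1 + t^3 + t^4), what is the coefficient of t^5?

8

(1 - t + 3t^2 - t^3) has coefficients 1,-1,3,-1 for degrees 0…3.
(1 + 3t)^3 has coefficients 1,9,27,27,0,0 for degrees 0…5.
Multiplying by (1 - t - 2t^2 + 2t^3) gives running coefficients 1,8,16,-16,-63,0 for degrees 0…5.
Multiplying by (1 + t^2)^2 gives running coefficients 1,8,18,0,-30,-24 for degrees 0…5.
Finally multiplying by (1 + t^3 + t^4), the product of all factors after the first has coefficients 1,8,18,1,-21,2 for degrees 0…5.
[t^5] = 1·2 − 1·(-21) + 3·1 − 1·18 = 8.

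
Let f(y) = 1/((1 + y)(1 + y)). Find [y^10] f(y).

The denominator gives the recurrence a_n = −2a_(n−1) − a_(n−2) for n ≥ 2; the numerator fixes a_0 = 1, a_1 = -2.
Iterating: 1, -2, 3, -4, 5, -6, 7, -8, 9, -10, 11, so a_10 = 11.

11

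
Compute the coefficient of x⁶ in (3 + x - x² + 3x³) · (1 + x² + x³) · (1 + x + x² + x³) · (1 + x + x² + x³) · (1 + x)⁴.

521

(3 + x - x² + 3x³) has coefficients 3,1,-1,3 for degrees 0…3.
(1 + x² + x³) has coefficients 1,0,1,1,0,0,0 for degrees 0…6.
Multiplying by (1 + x + x² + x³) gives running coefficients 1,1,2,3,2,2,1 for degrees 0…6.
Multiplying by (1 + x + x² + x³) gives running coefficients 1,2,4,7,8,9,8 for degrees 0…6.
Finally multiplying by (1 + x)⁴, the product of all factors after the first has coefficients 1,6,18,39,69,101,124 for degrees 0…6.
[x⁶] = 3·124 + 1·101 − 1·69 + 3·39 = 521.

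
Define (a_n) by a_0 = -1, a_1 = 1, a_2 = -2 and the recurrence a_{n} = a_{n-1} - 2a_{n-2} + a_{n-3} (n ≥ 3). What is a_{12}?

-56

The ordinary generating function has denominator 1 - t + 2t^2 - t^3.
Iterating the recurrence: a_0,…,a_{12} = -1, 1, -2, -5, 0, 8, 3, -13, -11, 18, 27, -20, -56.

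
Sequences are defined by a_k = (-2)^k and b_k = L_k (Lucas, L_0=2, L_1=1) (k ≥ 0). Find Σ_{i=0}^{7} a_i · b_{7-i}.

-243

Write out a_i and b_{7-i} for i = 0,…,7 and sum the products.
Σ = 1·29 − 2·18 + 4·11 − 8·7 + 16·4 − 32·3 + 64·1 − 128·2 = -243.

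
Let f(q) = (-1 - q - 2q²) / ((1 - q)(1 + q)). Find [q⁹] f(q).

The denominator gives the recurrence a_n = a_(n−2) for n ≥ 3; the numerator fixes a_0 = -1, a_1 = -1, a_2 = -3.
Iterating: -1, -1, -3, -1, -3, -1, -3, -1, -3, -1, so a_9 = -1.

-1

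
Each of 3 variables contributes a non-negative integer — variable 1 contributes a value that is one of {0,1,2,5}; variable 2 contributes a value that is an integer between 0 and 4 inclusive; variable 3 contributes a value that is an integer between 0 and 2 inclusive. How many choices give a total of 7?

6

The generating function for the choices is (1 + t + t^2 + t^5)·(1 + t + t^2 + t^3 + t^4)·(1 + t + t^2); the count is [t^7].
(1 + t + t^2 + t^5) has coefficients 1,1,1,0,0,1 for degrees 0…5.
(1 + t + t^2 + t^3 + t^4) has coefficients 1,1,1,1,1,0,0,0 for degrees 0…7.
Finally multiplying by (1 + t + t^2), the product of all factors after the first has coefficients 1,2,3,3,3,2,1,0 for degrees 0…7.
[t^7] = 1·0 + 1·1 + 1·2 + 1·3 = 6.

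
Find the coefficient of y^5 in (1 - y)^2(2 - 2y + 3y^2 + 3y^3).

(1 - y)^2 has coefficients 1,-2,1 for degrees 0…2.
(2 - 2y + 3y^2 + 3y^3) has coefficients 2,-2,3,3,0,0 for degrees 0…5.
[y^5] = 1·0 − 2·0 + 1·3 = 3.

3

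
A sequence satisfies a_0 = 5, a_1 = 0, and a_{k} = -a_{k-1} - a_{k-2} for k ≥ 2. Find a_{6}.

The ordinary generating function has denominator 1 + x + x^2.
Iterating the recurrence: a_0,…,a_{6} = 5, 0, -5, 5, 0, -5, 5.

5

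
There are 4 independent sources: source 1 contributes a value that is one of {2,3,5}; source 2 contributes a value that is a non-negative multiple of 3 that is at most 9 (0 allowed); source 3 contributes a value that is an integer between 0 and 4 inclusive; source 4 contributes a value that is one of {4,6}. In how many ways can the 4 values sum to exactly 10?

The generating function for the choices is (q^2 + q^3 + q^5)·(1 + q^3 + q^6 + q^9)·(1 + q + q^2 + q^3 + q^4)·(q^4 + q^6); the count is [q^10].
(q^2 + q^3 + q^5) has coefficients 0,0,1,1,0,1 for degrees 0…5.
(1 + q^3 + q^6 + q^9) has coefficients 1,0,0,1,0,0,1,0,0,1,0 for degrees 0…10.
Multiplying by (1 + q + q^2 + q^3 + q^4) gives running coefficients 1,1,1,2,2,1,2,2,1,2,2 for degrees 0…10.
Finally multiplying by (q^4 + q^6), the product of all factors after the first has coefficients 0,0,0,0,1,1,2,3,3,3,4 for degrees 0…10.
[q^10] = 1·3 + 1·3 + 1·1 = 7.

7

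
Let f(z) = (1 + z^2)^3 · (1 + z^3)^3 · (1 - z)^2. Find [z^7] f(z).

(1 + z^2)^3 has coefficients 1,0,3,0,3,0,1 for degrees 0…6.
(1 + z^3)^3 has coefficients 1,0,0,3,0,0,3,0 for degrees 0…7.
Finally multiplying by (1 - z)^2, the product of all factors after the first has coefficients 1,-2,1,3,-6,3,3,-6 for degrees 0…7.
[z^7] = 1·(-6) + 3·3 + 3·3 + 1·(-2) = 10.

10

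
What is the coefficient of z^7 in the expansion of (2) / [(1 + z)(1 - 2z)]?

Partial fractions give a closed form: a_n = (2/3)·(-1)^n + (4/3)·2^n.
At n = 7: a_7 = 170.

170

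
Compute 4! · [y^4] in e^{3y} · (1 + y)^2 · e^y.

The EGF product rule gives c_4 = Σ_{k_1+k_2+k_3=4} C(4; k_1,k_2,k_3) · ∏ g_i(k_i), where e^{3y} gives (3)^k; (1+y)^2 gives the falling factorial (2)_k; e^y gives (1)^k.
g_1(k) for k = 0…4: 1, 3, 9, 27, 81.
g_2(k) for k = 0…4: 1, 2, 2, 0, 0.
g_3(k) for k = 0…4: 1, 1, 1, 1, 1.
First combine the last two factors: h(k) = Σ_j C(k,j)·g_2(j)·g_3(k−j) for k = 0…4: 1, 3, 7, 13, 21.
c_4 = Σ_k C(4,k)·g_1(k)·h(4−k) = 1·1·21 + 4·3·13 + 6·9·7 + 4·27·3 + 1·81·1 = 21 + 156 + 378 + 324 + 81 = 960.

960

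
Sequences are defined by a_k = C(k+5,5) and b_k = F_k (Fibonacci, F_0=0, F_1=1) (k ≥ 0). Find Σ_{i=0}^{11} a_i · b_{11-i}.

18228

Write out a_i and b_{11-i} for i = 0,…,11 and sum the products.
Σ = 1·89 + 6·55 + 21·34 + 56·21 + 126·13 + 252·8 + 462·5 + 792·3 + 1287·2 + 2002·1 + 3003·1 + 4368·0 = 18228.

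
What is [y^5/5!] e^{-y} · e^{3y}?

The EGF product rule gives c_5 = Σ_{k_1+k_2=5} C(5; k_1,k_2) · ∏ g_i(k_i), where e^{-y} gives (-1)^k; e^{3y} gives (3)^k.
g_1(k) for k = 0…5: 1, -1, 1, -1, 1, -1.
g_2(k) for k = 0…5: 1, 3, 9, 27, 81, 243.
c_5 = Σ_k C(5,k)·g_1(k)·g_2(5−k) = 1·1·243 + 5·(-1)·81 + 10·1·27 + 10·(-1)·9 + 5·1·3 + 1·(-1)·1 = 243 − 405 + 270 − 90 + 15 − 1 = 32.

32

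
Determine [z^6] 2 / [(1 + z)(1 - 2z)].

The denominator gives the recurrence a_n = a_(n−1) + 2a_(n−2) for n ≥ 2; the numerator fixes a_0 = 2, a_1 = 2.
Iterating: 2, 2, 6, 10, 22, 42, 86, so a_6 = 86.

86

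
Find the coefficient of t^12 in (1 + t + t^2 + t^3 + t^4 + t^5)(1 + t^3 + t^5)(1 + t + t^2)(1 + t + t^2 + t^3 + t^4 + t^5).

25

(1 + t + t^2 + t^3 + t^4 + t^5) has coefficients 1,1,1,1,1,1 for degrees 0…5.
(1 + t^3 + t^5) has coefficients 1,0,0,1,0,1,0,0,0,0,0,0,0 for degrees 0…12.
Multiplying by (1 + t + t^2) gives running coefficients 1,1,1,1,1,2,1,1,0,0,0,0,0 for degrees 0…12.
Finally multiplying by (1 + t + t^2 + t^3 + t^4 + t^5), the product of all factors after the first has coefficients 1,2,3,4,5,7,7,7,6,5,4,2,1 for degrees 0…12.
[t^12] = 1·1 + 1·2 + 1·4 + 1·5 + 1·6 + 1·7 = 25.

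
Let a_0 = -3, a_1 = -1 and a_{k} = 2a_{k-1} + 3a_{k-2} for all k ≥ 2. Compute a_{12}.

The ordinary generating function has denominator 1 - 2t - 3t^2.
Iterating the recurrence: a_0,…,a_{12} = -3, -1, -11, -25, -83, -241, -731, -2185, -6563, -19681, -59051, -177145, -531443.

-531443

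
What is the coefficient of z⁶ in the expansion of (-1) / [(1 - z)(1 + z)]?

-1

The denominator gives the recurrence a_n = a_(n−2) for n ≥ 2; the numerator fixes a_0 = -1, a_1 = 0.
Iterating: -1, 0, -1, 0, -1, 0, -1, so a_6 = -1.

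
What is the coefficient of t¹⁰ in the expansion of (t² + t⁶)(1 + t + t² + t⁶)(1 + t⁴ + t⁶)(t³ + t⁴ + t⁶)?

(t² + t⁶) has coefficients 0,0,1,0,0,0,1 for degrees 0…6.
(1 + t + t² + t⁶) has coefficients 1,1,1,0,0,0,1,0,0,0,0 for degrees 0…10.
Multiplying by (1 + t⁴ + t⁶) gives running coefficients 1,1,1,0,1,1,3,1,1,0,1 for degrees 0…10.
Finally multiplying by (t³ + t⁴ + t⁶), the product of all factors after the first has coefficients 0,0,0,1,2,2,2,2,3,4,5 for degrees 0…10.
[t¹⁰] = 1·3 + 1·2 = 5.

5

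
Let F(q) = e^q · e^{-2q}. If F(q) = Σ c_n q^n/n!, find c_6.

1

The EGF product rule gives c_6 = Σ_{k_1+k_2=6} C(6; k_1,k_2) · ∏ g_i(k_i), where e^q gives (1)^k; e^{-2q} gives (-2)^k.
g_1(k) for k = 0…6: 1, 1, 1, 1, 1, 1, 1.
g_2(k) for k = 0…6: 1, -2, 4, -8, 16, -32, 64.
c_6 = Σ_k C(6,k)·g_1(k)·g_2(6−k) = 1·1·64 + 6·1·(-32) + 15·1·16 + 20·1·(-8) + 15·1·4 + 6·1·(-2) + 1·1·1 = 64 − 192 + 240 − 160 + 60 − 12 + 1 = 1.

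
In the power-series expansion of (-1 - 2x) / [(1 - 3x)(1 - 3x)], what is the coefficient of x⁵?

-2268

The denominator gives the recurrence a_n = 6a_(n−1) − 9a_(n−2) for n ≥ 2; the numerator fixes a_0 = -1, a_1 = -8.
Iterating: -1, -8, -39, -162, -621, -2268, so a_5 = -2268.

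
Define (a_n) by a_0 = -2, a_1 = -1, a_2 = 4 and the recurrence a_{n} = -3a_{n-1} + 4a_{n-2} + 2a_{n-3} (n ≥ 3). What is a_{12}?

3980586

The ordinary generating function has denominator 1 + 3x - 4x^2 - 2x^3.
Iterating the recurrence: a_0,…,a_{12} = -2, -1, 4, -20, 74, -294, 1138, -4442, 17290, -67362, 262362, -1021954, 3980586.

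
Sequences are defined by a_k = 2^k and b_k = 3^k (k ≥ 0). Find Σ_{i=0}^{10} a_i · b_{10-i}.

175099

Write out a_i and b_{10-i} for i = 0,…,10 and sum the products.
Σ = 1·59049 + 2·19683 + 4·6561 + 8·2187 + 16·729 + 32·243 + 64·81 + 128·27 + 256·9 + 512·3 + 1024·1 = 175099.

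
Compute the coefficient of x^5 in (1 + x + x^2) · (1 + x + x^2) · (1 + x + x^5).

2

(1 + x + x^2) has coefficients 1,1,1 for degrees 0…2.
(1 + x + x^2) has coefficients 1,1,1,0,0,0 for degrees 0…5.
Finally multiplying by (1 + x + x^5), the product of all factors after the first has coefficients 1,2,2,1,0,1 for degrees 0…5.
[x^5] = 1·1 + 1·0 + 1·1 = 2.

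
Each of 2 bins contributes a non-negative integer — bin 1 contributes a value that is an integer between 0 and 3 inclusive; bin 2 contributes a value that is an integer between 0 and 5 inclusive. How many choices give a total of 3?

The generating function for the choices is (1 + y + y² + y³)·(1 + y + y² + y³ + y⁴ + y⁵); the count is [y³].
(1 + y + y² + y³) has coefficients 1,1,1,1 for degrees 0…3.
(1 + y + y² + y³ + y⁴ + y⁵) has coefficients 1,1,1,1 for degrees 0…3.
[y³] = 1·1 + 1·1 + 1·1 + 1·1 = 4.

4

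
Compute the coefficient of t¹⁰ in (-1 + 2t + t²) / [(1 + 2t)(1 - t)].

The denominator gives the recurrence a_n = −a_(n−1) + 2a_(n−2) for n ≥ 3; the numerator fixes a_0 = -1, a_1 = 3, a_2 = -4.
Iterating: -1, 3, -4, 10, -18, 38, -74, 150, -298, 598, -1194, so a_10 = -1194.

-1194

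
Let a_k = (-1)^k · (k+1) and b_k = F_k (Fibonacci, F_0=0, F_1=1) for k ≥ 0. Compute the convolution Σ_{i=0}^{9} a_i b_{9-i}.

The convolution is the t^9 coefficient of A(t)B(t).
Σ = 1·34 − 2·21 + 3·13 − 4·8 + 5·5 − 6·3 + 7·2 − 8·1 + 9·1 − 10·0 = 21.

21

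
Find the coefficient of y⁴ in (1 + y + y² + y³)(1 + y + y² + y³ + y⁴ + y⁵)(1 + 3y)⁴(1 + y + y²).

848

(1 + y + y² + y³) has coefficients 1,1,1,1 for degrees 0…3.
(1 + y + y² + y³ + y⁴ + y⁵) has coefficients 1,1,1,1,1 for degrees 0…4.
Multiplying by (1 + 3y)⁴ gives running coefficients 1,13,67,175,256 for degrees 0…4.
Finally multiplying by (1 + y + y²), the product of all factors after the first has coefficients 1,14,81,255,498 for degrees 0…4.
[y⁴] = 1·498 + 1·255 + 1·81 + 1·14 = 848.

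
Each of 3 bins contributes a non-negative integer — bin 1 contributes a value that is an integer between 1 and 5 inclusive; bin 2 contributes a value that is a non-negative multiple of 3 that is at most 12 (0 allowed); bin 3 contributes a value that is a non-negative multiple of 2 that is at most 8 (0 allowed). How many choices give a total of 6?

4

The generating function for the choices is (q + q^2 + q^3 + q^4 + q^5)·(1 + q^3 + q^6 + q^9 + q^12)·(1 + q^2 + q^4 + q^6 + q^8); the count is [q^6].
(q + q^2 + q^3 + q^4 + q^5) has coefficients 0,1,1,1,1,1 for degrees 0…5.
(1 + q^3 + q^6 + q^9 + q^12) has coefficients 1,0,0,1,0,0,1 for degrees 0…6.
Finally multiplying by (1 + q^2 + q^4 + q^6 + q^8), the product of all factors after the first has coefficients 1,0,1,1,1,1,2 for degrees 0…6.
[q^6] = 1·1 + 1·1 + 1·1 + 1·1 + 1·0 = 4.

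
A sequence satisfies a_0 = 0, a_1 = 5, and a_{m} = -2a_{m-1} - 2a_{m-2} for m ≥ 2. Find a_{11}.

160

The ordinary generating function has denominator 1 + 2t + 2t^2.
Iterating the recurrence: a_0,…,a_{11} = 0, 5, -10, 10, 0, -20, 40, -40, 0, 80, -160, 160.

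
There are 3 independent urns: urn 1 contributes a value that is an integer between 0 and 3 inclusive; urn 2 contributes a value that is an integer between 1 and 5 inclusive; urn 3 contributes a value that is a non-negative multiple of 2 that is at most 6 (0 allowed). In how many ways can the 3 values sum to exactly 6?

9

The generating function for the choices is (1 + x + x^2 + x^3)·(x + x^2 + x^3 + x^4 + x^5)·(1 + x^2 + x^4 + x^6); the count is [x^6].
(1 + x + x^2 + x^3) has coefficients 1,1,1,1 for degrees 0…3.
(x + x^2 + x^3 + x^4 + x^5) has coefficients 0,1,1,1,1,1,0 for degrees 0…6.
Finally multiplying by (1 + x^2 + x^4 + x^6), the product of all factors after the first has coefficients 0,1,1,2,2,3,2 for degrees 0…6.
[x^6] = 1·2 + 1·3 + 1·2 + 1·2 = 9.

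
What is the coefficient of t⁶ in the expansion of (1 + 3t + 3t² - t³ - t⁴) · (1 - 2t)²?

(1 + 3t + 3t² - t³ - t⁴) has coefficients 1,3,3,-1,-1 for degrees 0…4.
(1 - 2t)² has coefficients 1,-4,4,0,0,0,0 for degrees 0…6.
[t⁶] = 1·0 + 3·0 + 3·0 − 1·0 − 1·4 = -4.

-4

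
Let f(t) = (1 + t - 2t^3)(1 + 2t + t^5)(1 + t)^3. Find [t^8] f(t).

(1 + t - 2t^3) has coefficients 1,1,0,-2 for degrees 0…3.
(1 + 2t + t^5) has coefficients 1,2,0,0,0,1,0,0,0 for degrees 0…8.
Finally multiplying by (1 + t)^3, the product of all factors after the first has coefficients 1,5,9,7,2,1,3,3,1 for degrees 0…8.
[t^8] = 1·1 + 1·3 − 2·1 = 2.

2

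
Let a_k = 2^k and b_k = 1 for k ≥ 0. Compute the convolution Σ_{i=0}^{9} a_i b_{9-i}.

The convolution is the t^9 coefficient of A(t)B(t).
Σ = 1·1 + 2·1 + 4·1 + 8·1 + 16·1 + 32·1 + 64·1 + 128·1 + 256·1 + 512·1 = 1023.

1023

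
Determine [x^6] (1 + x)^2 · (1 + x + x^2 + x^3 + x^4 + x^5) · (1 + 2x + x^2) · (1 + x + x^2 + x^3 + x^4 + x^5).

78

(1 + x)^2 has coefficients 1,2,1 for degrees 0…2.
(1 + x + x^2 + x^3 + x^4 + x^5) has coefficients 1,1,1,1,1,1,0 for degrees 0…6.
Multiplying by (1 + 2x + x^2) gives running coefficients 1,3,4,4,4,4,3 for degrees 0…6.
Finally multiplying by (1 + x + x^2 + x^3 + x^4 + x^5), the product of all factors after the first has coefficients 1,4,8,12,16,20,22 for degrees 0…6.
[x^6] = 1·22 + 2·20 + 1·16 = 78.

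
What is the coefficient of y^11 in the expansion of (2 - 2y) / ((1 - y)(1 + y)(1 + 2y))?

-8190

The denominator gives the recurrence a_n = −2a_(n−1) + a_(n−2) + 2a_(n−3) for n ≥ 3; the numerator fixes a_0 = 2, a_1 = -6, a_2 = 14.
Iterating: 2, -6, 14, -30, 62, -126, 254, -510, 1022, -2046, 4094, -8190, so a_11 = -8190.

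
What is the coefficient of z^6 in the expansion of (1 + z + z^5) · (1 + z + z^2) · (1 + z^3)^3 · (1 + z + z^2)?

(1 + z + z^5) has coefficients 1,1,0,0,0,1 for degrees 0…5.
(1 + z + z^2) has coefficients 1,1,1,0,0,0,0 for degrees 0…6.
Multiplying by (1 + z^3)^3 gives running coefficients 1,1,1,3,3,3,3 for degrees 0…6.
Finally multiplying by (1 + z + z^2), the product of all factors after the first has coefficients 1,2,3,5,7,9,9 for degrees 0…6.
[z^6] = 1·9 + 1·9 + 1·2 = 20.

20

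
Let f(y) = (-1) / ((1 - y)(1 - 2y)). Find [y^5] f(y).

The denominator gives the recurrence a_n = 3a_(n−1) − 2a_(n−2) for n ≥ 2; the numerator fixes a_0 = -1, a_1 = -3.
Iterating: -1, -3, -7, -15, -31, -63, so a_5 = -63.

-63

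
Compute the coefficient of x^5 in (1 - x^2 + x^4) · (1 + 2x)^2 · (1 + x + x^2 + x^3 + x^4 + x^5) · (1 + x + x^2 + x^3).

18

(1 - x^2 + x^4) has coefficients 1,0,-1,0,1 for degrees 0…4.
(1 + 2x)^2 has coefficients 1,4,4,0,0,0 for degrees 0…5.
Multiplying by (1 + x + x^2 + x^3 + x^4 + x^5) gives running coefficients 1,5,9,9,9,9 for degrees 0…5.
Finally multiplying by (1 + x + x^2 + x^3), the product of all factors after the first has coefficients 1,6,15,24,32,36 for degrees 0…5.
[x^5] = 1·36 − 1·24 + 1·6 = 18.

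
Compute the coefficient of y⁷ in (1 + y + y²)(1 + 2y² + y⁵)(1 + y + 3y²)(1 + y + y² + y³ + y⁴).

(1 + y + y²) has coefficients 1,1,1 for degrees 0…2.
(1 + 2y² + y⁵) has coefficients 1,0,2,0,0,1,0,0 for degrees 0…7.
Multiplying by (1 + y + 3y²) gives running coefficients 1,1,5,2,6,1,1,3 for degrees 0…7.
Finally multiplying by (1 + y + y² + y³ + y⁴), the product of all factors after the first has coefficients 1,2,7,9,15,15,15,13 for degrees 0…7.
[y⁷] = 1·13 + 1·15 + 1·15 = 43.

43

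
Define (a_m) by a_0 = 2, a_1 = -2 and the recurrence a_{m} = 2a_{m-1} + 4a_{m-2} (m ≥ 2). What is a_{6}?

The ordinary generating function has denominator 1 - 2z - 4z^2.
Iterating the recurrence: a_0,…,a_{6} = 2, -2, 4, 0, 16, 32, 128.

128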